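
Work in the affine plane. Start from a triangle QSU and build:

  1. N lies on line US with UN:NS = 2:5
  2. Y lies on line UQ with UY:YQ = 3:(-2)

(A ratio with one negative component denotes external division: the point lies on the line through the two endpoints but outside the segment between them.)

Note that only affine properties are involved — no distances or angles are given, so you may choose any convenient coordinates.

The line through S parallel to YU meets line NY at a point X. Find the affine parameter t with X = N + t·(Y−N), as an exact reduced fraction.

Set Q = (0, 0), S = (1, 0), U = (0, 1); any affine frame gives the same invariant.
1. N lies on line US with UN:NS = 2:5 ⇒ N = (2/7, 5/7)
2. Y lies on line UQ with UY:YQ = 3:(-2) ⇒ Y = (0, -2)
through S parallel to YU: direction (0, 3); meets NY at X = (1, 15/2)
X = N + t·(Y−N) with t = -5/2

t = -5/2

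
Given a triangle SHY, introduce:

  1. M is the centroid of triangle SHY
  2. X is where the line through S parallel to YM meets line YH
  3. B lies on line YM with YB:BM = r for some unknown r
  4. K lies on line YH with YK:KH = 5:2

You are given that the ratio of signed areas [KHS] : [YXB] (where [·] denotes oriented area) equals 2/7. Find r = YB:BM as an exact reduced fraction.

r = -3/4

Work in coordinates with S = (0, 0), H = (1, 0), Y = (0, 1).
1. M is the centroid of triangle SHY ⇒ M = (1/3, 1/3)
2. X is where the line through S parallel to YM meets line YH ⇒ X = (-1, 2)
3. With YB:BM = r, write λ = r/(r+1) so B = Y + λ·(M−Y); B is affine-linear in λ
4. K lies on line YH with YK:KH = 5:2 ⇒ K = (5/7, 2/7)
Every point depending on B is an affine combination of B and λ-independent points, so each such coordinate is linear in λ; the λ² term in each signed area is a multiple of (M−Y)×(M−Y) = 0, so 2·[KHS] and 2·[YXB] are each linear in λ. Evaluating at λ=0 and λ=1:
  2·[KHS] = -2/7,   2·[YXB] = 1/3·λ
So [KHS]:[YXB] = (-2/7) / (1/3·λ). Setting this equal to 2/7:
  -2/7 = 2/7·(1/3·λ)  ⇒  λ = -3
Then r = λ/(1−λ) = (-3)/(4) = -3/4. Check: with r = -3/4, B = (-1, 3) and [KHS]:[YXB] = 2/7 as required.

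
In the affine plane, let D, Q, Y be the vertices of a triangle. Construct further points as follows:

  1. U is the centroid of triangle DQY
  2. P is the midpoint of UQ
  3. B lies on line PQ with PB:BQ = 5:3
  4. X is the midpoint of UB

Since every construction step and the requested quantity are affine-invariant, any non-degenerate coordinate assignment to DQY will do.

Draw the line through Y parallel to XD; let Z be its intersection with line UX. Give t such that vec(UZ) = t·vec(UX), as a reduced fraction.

t = -45/13

Assign D = (0, 0), Q = (1, 0), Y = (0, 1) — the answer is frame-independent, so this choice is without loss of generality.
1. U is the centroid of triangle DQY ⇒ U = (1/3, 1/3)
2. P is the midpoint of UQ ⇒ P = (2/3, 1/6)
3. B lies on line PQ with PB:BQ = 5:3 ⇒ B = (7/8, 1/16)
4. X is the midpoint of UB ⇒ X = (29/48, 19/96)
through Y parallel to XD: direction (-29/48, -19/96); meets UX at Z = (-29/48, 77/96)
Z = U + t·(X−U) with t = -45/13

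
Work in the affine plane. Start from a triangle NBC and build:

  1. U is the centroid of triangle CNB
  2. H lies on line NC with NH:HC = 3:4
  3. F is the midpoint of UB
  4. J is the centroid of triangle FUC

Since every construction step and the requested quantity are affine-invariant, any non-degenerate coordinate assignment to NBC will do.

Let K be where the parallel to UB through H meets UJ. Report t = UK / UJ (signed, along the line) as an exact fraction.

t = -3/7

Work in coordinates with N = (0, 0), B = (1, 0), C = (0, 1).
1. U is the centroid of triangle CNB ⇒ U = (1/3, 1/3)
2. H lies on line NC with NH:HC = 3:4 ⇒ H = (0, 3/7)
3. F is the midpoint of UB ⇒ F = (2/3, 1/6)
4. J is the centroid of triangle FUC ⇒ J = (1/3, 1/2)
through H parallel to UB: direction (2/3, -1/3); meets UJ at K = (1/3, 11/42)
K = U + t·(J−U) with t = -3/7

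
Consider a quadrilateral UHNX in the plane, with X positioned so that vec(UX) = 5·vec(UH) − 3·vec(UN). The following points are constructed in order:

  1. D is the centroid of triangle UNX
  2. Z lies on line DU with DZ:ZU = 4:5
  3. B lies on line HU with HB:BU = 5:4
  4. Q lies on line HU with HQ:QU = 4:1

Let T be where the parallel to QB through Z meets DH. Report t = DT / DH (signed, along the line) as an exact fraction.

t = 4/9

Work in coordinates with U = (0, 0), H = (1, 0), N = (0, 1), X = (5, -3).
1. D is the centroid of triangle UNX ⇒ D = (5/3, -2/3)
2. Z lies on line DU with DZ:ZU = 4:5 ⇒ Z = (25/27, -10/27)
3. B lies on line HU with HB:BU = 5:4 ⇒ B = (4/9, 0)
4. Q lies on line HU with HQ:QU = 4:1 ⇒ Q = (1/5, 0)
through Z parallel to QB: direction (11/45, 0); meets DH at T = (37/27, -10/27)
T = D + t·(H−D) with t = 4/9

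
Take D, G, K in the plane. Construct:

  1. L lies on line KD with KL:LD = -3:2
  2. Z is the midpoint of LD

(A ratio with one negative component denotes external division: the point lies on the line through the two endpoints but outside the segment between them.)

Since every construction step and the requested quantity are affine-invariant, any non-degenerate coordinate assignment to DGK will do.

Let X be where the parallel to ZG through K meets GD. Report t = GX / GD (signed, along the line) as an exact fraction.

t = 2

Set D = (0, 0), G = (1, 0), K = (0, 1); any affine frame gives the same invariant.
1. L lies on line KD with KL:LD = -3:2 ⇒ L = (0, -2)
2. Z is the midpoint of LD ⇒ Z = (0, -1)
through K parallel to ZG: direction (1, 1); meets GD at X = (-1, 0)
X = G + t·(D−G) with t = 2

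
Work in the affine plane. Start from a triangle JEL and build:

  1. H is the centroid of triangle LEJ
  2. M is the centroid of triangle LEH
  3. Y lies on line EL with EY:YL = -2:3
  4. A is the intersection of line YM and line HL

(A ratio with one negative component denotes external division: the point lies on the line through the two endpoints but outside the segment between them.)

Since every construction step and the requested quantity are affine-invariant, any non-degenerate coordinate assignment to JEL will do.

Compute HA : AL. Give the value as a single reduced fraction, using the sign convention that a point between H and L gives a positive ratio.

HA:AL = 5/3

Choose coordinates J = (0, 0), E = (1, 0), L = (0, 1).
1. H is the centroid of triangle LEJ ⇒ H = (1/3, 1/3)
2. M is the centroid of triangle LEH ⇒ M = (4/9, 4/9)
3. Y lies on line EL with EY:YL = -2:3 ⇒ Y = (3, -2)
4. A is the intersection of line YM and line HL ⇒ A = (1/8, 3/4)
A = H + t·(L−H) with t = 5/8, so HA:AL = t:(1−t) = 5/8:3/8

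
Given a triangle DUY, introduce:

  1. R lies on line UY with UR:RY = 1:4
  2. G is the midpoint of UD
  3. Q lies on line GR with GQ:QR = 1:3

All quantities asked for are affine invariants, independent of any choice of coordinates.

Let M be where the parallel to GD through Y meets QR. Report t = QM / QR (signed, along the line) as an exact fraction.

t = 19/3

Choose coordinates D = (0, 0), U = (1, 0), Y = (0, 1).
1. R lies on line UY with UR:RY = 1:4 ⇒ R = (4/5, 1/5)
2. G is the midpoint of UD ⇒ G = (1/2, 0)
3. Q lies on line GR with GQ:QR = 1:3 ⇒ Q = (23/40, 1/20)
through Y parallel to GD: direction (-1/2, 0); meets QR at M = (2, 1)
M = Q + t·(R−Q) with t = 19/3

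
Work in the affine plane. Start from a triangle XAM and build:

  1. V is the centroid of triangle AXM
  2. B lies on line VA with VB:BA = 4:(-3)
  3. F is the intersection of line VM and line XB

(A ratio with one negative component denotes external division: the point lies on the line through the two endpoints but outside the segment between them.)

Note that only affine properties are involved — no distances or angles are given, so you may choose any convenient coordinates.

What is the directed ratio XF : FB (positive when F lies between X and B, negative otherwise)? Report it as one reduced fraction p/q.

XF:FB = 1/4

Set X = (0, 0), A = (1, 0), M = (0, 1); any affine frame gives the same invariant.
1. V is the centroid of triangle AXM ⇒ V = (1/3, 1/3)
2. B lies on line VA with VB:BA = 4:(-3) ⇒ B = (3, -1)
3. F is the intersection of line VM and line XB ⇒ F = (3/5, -1/5)
F = X + t·(B−X) with t = 1/5, so XF:FB = t:(1−t) = 1/5:4/5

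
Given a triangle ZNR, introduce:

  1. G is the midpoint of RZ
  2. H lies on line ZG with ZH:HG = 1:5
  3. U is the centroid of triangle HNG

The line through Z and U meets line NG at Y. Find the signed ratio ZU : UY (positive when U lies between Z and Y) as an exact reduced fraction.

Assign Z = (0, 0), N = (1, 0), R = (0, 1) — the answer is frame-independent, so this choice is without loss of generality.
1. G is the midpoint of RZ ⇒ G = (0, 1/2)
2. H lies on line ZG with ZH:HG = 1:5 ⇒ H = (0, 1/12)
3. U is the centroid of triangle HNG ⇒ U = (1/3, 7/36)
line ZU meets NG at Y = (6/13, 7/26)
U = Z + t·(Y−Z) with t = 13/18, so ZU:UY = 13/18:5/18

ZU:UY = 13/5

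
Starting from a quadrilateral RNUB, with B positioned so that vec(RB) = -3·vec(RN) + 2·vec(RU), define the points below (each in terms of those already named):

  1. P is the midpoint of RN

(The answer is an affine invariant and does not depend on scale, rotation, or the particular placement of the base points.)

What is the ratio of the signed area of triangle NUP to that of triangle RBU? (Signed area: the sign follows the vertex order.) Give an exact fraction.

Choose coordinates R = (0, 0), N = (1, 0), U = (0, 1), B = (-3, 2).
1. P is the midpoint of RN ⇒ P = (1/2, 0)
2·[NUP] = 1/2, 2·[RBU] = -3
[NUP]:[RBU] = 1/2:-3 = -1/6

[NUP]:[RBU] = -1/6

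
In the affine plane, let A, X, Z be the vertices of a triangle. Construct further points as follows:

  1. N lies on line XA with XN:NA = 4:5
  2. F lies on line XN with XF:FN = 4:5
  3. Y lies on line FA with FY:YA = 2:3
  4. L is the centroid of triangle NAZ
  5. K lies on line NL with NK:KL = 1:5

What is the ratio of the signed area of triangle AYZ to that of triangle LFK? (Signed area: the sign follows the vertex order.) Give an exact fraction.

[AYZ]:[LFK] = -351/50

Set A = (0, 0), X = (1, 0), Z = (0, 1); any affine frame gives the same invariant.
1. N lies on line XA with XN:NA = 4:5 ⇒ N = (5/9, 0)
2. F lies on line XN with XF:FN = 4:5 ⇒ F = (65/81, 0)
3. Y lies on line FA with FY:YA = 2:3 ⇒ Y = (13/27, 0)
4. L is the centroid of triangle NAZ ⇒ L = (5/27, 1/3)
5. K lies on line NL with NK:KL = 1:5 ⇒ K = (40/81, 1/18)
2·[AYZ] = 13/27, 2·[LFK] = -50/729
[AYZ]:[LFK] = 13/27:-50/729 = -351/50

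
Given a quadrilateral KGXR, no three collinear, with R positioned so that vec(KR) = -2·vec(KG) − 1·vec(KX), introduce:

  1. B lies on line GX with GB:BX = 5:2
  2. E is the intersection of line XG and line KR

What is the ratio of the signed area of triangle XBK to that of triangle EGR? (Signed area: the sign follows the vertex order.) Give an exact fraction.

Assign K = (0, 0), G = (1, 0), X = (0, 1), R = (-2, -1) — the answer is frame-independent, so this choice is without loss of generality.
1. B lies on line GX with GB:BX = 5:2 ⇒ B = (2/7, 5/7)
2. E is the intersection of line XG and line KR ⇒ E = (2/3, 1/3)
2·[XBK] = -2/7, 2·[EGR] = -4/3
[XBK]:[EGR] = -2/7:-4/3 = 3/14

[XBK]:[EGR] = 3/14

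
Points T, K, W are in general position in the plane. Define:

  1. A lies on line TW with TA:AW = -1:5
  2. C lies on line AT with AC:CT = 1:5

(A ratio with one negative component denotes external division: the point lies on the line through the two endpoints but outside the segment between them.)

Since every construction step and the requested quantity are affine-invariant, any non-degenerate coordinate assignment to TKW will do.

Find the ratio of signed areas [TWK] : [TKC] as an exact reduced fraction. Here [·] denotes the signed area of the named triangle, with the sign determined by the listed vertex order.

[TWK]:[TKC] = 24/5

Assign T = (0, 0), K = (1, 0), W = (0, 1) — the answer is frame-independent, so this choice is without loss of generality.
1. A lies on line TW with TA:AW = -1:5 ⇒ A = (0, -1/4)
2. C lies on line AT with AC:CT = 1:5 ⇒ C = (0, -5/24)
2·[TWK] = -1, 2·[TKC] = -5/24
[TWK]:[TKC] = -1:-5/24 = 24/5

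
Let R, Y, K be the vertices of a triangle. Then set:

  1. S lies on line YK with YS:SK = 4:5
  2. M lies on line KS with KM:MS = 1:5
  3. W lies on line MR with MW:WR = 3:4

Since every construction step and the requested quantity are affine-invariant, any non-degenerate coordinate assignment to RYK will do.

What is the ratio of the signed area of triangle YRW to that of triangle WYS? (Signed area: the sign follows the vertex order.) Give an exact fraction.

[YRW]:[WYS] = -49/18

Set R = (0, 0), Y = (1, 0), K = (0, 1); any affine frame gives the same invariant.
1. S lies on line YK with YS:SK = 4:5 ⇒ S = (5/9, 4/9)
2. M lies on line KS with KM:MS = 1:5 ⇒ M = (5/54, 49/54)
3. W lies on line MR with MW:WR = 3:4 ⇒ W = (10/189, 14/27)
2·[YRW] = -14/27, 2·[WYS] = 4/21
[YRW]:[WYS] = -14/27:4/21 = -49/18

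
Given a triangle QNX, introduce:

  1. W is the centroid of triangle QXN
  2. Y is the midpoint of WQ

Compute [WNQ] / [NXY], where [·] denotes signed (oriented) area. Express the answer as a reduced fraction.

Set Q = (0, 0), N = (1, 0), X = (0, 1); any affine frame gives the same invariant.
1. W is the centroid of triangle QXN ⇒ W = (1/3, 1/3)
2. Y is the midpoint of WQ ⇒ Y = (1/6, 1/6)
2·[WNQ] = -1/3, 2·[NXY] = 2/3
[WNQ]:[NXY] = -1/3:2/3 = -1/2

[WNQ]:[NXY] = -1/2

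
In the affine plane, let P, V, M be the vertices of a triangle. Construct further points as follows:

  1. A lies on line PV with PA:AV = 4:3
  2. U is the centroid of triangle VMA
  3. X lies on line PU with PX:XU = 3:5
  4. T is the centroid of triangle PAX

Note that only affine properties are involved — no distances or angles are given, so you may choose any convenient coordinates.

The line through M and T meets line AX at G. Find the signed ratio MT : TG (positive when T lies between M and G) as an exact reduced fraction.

Work in coordinates with P = (0, 0), V = (1, 0), M = (0, 1).
1. A lies on line PV with PA:AV = 4:3 ⇒ A = (4/7, 0)
2. U is the centroid of triangle VMA ⇒ U = (11/21, 1/3)
3. X lies on line PU with PX:XU = 3:5 ⇒ X = (11/56, 1/8)
4. T is the centroid of triangle PAX ⇒ T = (43/168, 1/24)
line MT meets AX at G = (731/3080, 49/440)
T = M + t·(G−M) with t = 55/51, so MT:TG = 55/51:-4/51

MT:TG = -55/4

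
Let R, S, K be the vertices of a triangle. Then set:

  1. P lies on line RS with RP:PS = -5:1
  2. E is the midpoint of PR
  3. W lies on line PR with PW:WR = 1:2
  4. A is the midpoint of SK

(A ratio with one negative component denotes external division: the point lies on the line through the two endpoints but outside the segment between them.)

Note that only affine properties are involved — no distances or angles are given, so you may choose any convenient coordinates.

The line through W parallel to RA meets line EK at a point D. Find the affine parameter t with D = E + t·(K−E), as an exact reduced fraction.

Work in coordinates with R = (0, 0), S = (1, 0), K = (0, 1).
1. P lies on line RS with RP:PS = -5:1 ⇒ P = (5/4, 0)
2. E is the midpoint of PR ⇒ E = (5/8, 0)
3. W lies on line PR with PW:WR = 1:2 ⇒ W = (5/6, 0)
4. A is the midpoint of SK ⇒ A = (1/2, 1/2)
through W parallel to RA: direction (1/2, 1/2); meets EK at D = (55/78, -5/39)
D = E + t·(K−E) with t = -5/39

t = -5/39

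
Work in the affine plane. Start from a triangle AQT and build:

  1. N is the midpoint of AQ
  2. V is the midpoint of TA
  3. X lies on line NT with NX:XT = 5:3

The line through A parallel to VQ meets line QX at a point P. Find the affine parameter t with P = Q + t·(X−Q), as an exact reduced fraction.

t = -16/7

Assign A = (0, 0), Q = (1, 0), T = (0, 1) — the answer is frame-independent, so this choice is without loss of generality.
1. N is the midpoint of AQ ⇒ N = (1/2, 0)
2. V is the midpoint of TA ⇒ V = (0, 1/2)
3. X lies on line NT with NX:XT = 5:3 ⇒ X = (3/16, 5/8)
through A parallel to VQ: direction (1, -1/2); meets QX at P = (20/7, -10/7)
P = Q + t·(X−Q) with t = -16/7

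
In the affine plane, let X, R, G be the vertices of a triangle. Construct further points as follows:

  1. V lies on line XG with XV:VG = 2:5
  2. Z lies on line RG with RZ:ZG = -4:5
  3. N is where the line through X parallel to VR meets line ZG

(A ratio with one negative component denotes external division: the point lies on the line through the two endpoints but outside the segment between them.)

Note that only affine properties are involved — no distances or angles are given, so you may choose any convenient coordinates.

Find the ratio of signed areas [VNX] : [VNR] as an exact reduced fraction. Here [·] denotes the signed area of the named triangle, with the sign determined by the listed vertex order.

Work in coordinates with X = (0, 0), R = (1, 0), G = (0, 1).
1. V lies on line XG with XV:VG = 2:5 ⇒ V = (0, 2/7)
2. Z lies on line RG with RZ:ZG = -4:5 ⇒ Z = (5, -4)
3. N is where the line through X parallel to VR meets line ZG ⇒ N = (7/5, -2/5)
2·[VNX] = -2/5, 2·[VNR] = 2/7
[VNX]:[VNR] = -2/5:2/7 = -7/5

[VNX]:[VNR] = -7/5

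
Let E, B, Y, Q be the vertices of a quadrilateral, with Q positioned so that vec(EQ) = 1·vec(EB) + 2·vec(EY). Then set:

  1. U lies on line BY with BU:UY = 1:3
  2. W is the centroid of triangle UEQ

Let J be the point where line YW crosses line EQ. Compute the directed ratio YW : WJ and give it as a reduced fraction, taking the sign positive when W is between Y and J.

Work in coordinates with E = (0, 0), B = (1, 0), Y = (0, 1), Q = (1, 2).
1. U lies on line BY with BU:UY = 1:3 ⇒ U = (3/4, 1/4)
2. W is the centroid of triangle UEQ ⇒ W = (7/12, 3/4)
line YW meets EQ at J = (7/17, 14/17)
W = Y + t·(J−Y) with t = 17/12, so YW:WJ = 17/12:-5/12

YW:WJ = -17/5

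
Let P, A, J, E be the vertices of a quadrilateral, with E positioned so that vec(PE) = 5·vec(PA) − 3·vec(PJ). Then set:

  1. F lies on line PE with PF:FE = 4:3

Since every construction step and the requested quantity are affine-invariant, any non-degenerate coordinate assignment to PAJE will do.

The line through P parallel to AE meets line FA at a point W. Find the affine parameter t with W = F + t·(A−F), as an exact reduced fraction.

t = -4/3

Work in coordinates with P = (0, 0), A = (1, 0), J = (0, 1), E = (5, -3).
1. F lies on line PE with PF:FE = 4:3 ⇒ F = (20/7, -12/7)
through P parallel to AE: direction (4, -3); meets FA at W = (16/3, -4)
W = F + t·(A−F) with t = -4/3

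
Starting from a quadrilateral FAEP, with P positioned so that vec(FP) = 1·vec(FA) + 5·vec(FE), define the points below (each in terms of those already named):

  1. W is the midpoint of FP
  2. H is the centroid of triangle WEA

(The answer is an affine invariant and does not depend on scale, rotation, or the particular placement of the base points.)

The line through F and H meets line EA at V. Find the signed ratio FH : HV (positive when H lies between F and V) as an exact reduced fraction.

Choose coordinates F = (0, 0), A = (1, 0), E = (0, 1), P = (1, 5).
1. W is the midpoint of FP ⇒ W = (1/2, 5/2)
2. H is the centroid of triangle WEA ⇒ H = (1/2, 7/6)
line FH meets EA at V = (3/10, 7/10)
H = F + t·(V−F) with t = 5/3, so FH:HV = 5/3:-2/3

FH:HV = -5/2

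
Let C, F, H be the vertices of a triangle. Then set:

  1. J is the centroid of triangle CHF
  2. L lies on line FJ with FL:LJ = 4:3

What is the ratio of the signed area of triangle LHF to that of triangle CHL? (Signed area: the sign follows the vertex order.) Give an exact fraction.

[LHF]:[CHL] = 4/13

Set C = (0, 0), F = (1, 0), H = (0, 1); any affine frame gives the same invariant.
1. J is the centroid of triangle CHF ⇒ J = (1/3, 1/3)
2. L lies on line FJ with FL:LJ = 4:3 ⇒ L = (13/21, 4/21)
2·[LHF] = -4/21, 2·[CHL] = -13/21
[LHF]:[CHL] = -4/21:-13/21 = 4/13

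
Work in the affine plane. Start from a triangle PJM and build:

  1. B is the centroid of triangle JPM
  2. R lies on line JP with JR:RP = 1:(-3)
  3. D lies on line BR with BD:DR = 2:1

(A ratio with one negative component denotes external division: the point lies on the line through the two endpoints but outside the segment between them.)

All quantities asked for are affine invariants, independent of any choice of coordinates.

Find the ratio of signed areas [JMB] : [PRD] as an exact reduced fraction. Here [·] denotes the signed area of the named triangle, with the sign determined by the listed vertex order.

Work in coordinates with P = (0, 0), J = (1, 0), M = (0, 1).
1. B is the centroid of triangle JPM ⇒ B = (1/3, 1/3)
2. R lies on line JP with JR:RP = 1:(-3) ⇒ R = (3/2, 0)
3. D lies on line BR with BD:DR = 2:1 ⇒ D = (10/9, 1/9)
2·[JMB] = 1/3, 2·[PRD] = 1/6
[JMB]:[PRD] = 1/3:1/6 = 2

[JMB]:[PRD] = 2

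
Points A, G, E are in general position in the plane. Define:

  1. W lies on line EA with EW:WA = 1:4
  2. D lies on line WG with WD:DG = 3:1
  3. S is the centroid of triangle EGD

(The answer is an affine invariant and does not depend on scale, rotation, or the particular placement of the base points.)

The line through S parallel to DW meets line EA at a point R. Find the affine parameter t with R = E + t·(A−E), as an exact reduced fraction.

t = 2/15

Work in coordinates with A = (0, 0), G = (1, 0), E = (0, 1).
1. W lies on line EA with EW:WA = 1:4 ⇒ W = (0, 4/5)
2. D lies on line WG with WD:DG = 3:1 ⇒ D = (3/4, 1/5)
3. S is the centroid of triangle EGD ⇒ S = (7/12, 2/5)
through S parallel to DW: direction (-3/4, 3/5); meets EA at R = (0, 13/15)
R = E + t·(A−E) with t = 2/15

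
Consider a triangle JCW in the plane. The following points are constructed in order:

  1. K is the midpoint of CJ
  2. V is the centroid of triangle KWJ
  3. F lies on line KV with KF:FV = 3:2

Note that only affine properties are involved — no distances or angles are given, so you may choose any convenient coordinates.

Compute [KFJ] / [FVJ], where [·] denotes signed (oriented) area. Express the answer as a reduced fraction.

Work in coordinates with J = (0, 0), C = (1, 0), W = (0, 1).
1. K is the midpoint of CJ ⇒ K = (1/2, 0)
2. V is the centroid of triangle KWJ ⇒ V = (1/6, 1/3)
3. F lies on line KV with KF:FV = 3:2 ⇒ F = (3/10, 1/5)
2·[KFJ] = 1/10, 2·[FVJ] = 1/15
[KFJ]:[FVJ] = 1/10:1/15 = 3/2

[KFJ]:[FVJ] = 3/2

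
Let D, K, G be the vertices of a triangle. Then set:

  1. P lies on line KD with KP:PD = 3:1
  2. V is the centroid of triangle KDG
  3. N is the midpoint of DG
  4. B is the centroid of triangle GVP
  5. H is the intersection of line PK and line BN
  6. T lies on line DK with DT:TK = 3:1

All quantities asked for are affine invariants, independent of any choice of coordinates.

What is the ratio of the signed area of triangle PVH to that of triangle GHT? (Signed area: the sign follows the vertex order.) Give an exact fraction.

Assign D = (0, 0), K = (1, 0), G = (0, 1) — the answer is frame-independent, so this choice is without loss of generality.
1. P lies on line KD with KP:PD = 3:1 ⇒ P = (1/4, 0)
2. V is the centroid of triangle KDG ⇒ V = (1/3, 1/3)
3. N is the midpoint of DG ⇒ N = (0, 1/2)
4. B is the centroid of triangle GVP ⇒ B = (7/36, 4/9)
5. H is the intersection of line PK and line BN ⇒ H = (7/4, 0)
6. T lies on line DK with DT:TK = 3:1 ⇒ T = (3/4, 0)
2·[PVH] = -1/2, 2·[GHT] = -1
[PVH]:[GHT] = -1/2:-1 = 1/2

[PVH]:[GHT] = 1/2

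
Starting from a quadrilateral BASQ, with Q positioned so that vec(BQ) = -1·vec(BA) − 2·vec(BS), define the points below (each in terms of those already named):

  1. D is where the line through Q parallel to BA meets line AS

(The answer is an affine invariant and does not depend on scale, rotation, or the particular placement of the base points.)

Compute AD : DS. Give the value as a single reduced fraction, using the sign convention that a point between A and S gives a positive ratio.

Choose coordinates B = (0, 0), A = (1, 0), S = (0, 1), Q = (-1, -2).
1. D is where the line through Q parallel to BA meets line AS ⇒ D = (3, -2)
D = A + t·(S−A) with t = -2, so AD:DS = t:(1−t) = -2:3

AD:DS = -2/3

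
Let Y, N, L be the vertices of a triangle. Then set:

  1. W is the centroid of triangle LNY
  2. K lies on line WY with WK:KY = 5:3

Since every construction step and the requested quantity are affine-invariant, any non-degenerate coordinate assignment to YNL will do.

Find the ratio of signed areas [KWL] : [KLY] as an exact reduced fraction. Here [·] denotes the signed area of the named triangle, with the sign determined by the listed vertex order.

Choose coordinates Y = (0, 0), N = (1, 0), L = (0, 1).
1. W is the centroid of triangle LNY ⇒ W = (1/3, 1/3)
2. K lies on line WY with WK:KY = 5:3 ⇒ K = (1/8, 1/8)
2·[KWL] = 5/24, 2·[KLY] = 1/8
[KWL]:[KLY] = 5/24:1/8 = 5/3

[KWL]:[KLY] = 5/3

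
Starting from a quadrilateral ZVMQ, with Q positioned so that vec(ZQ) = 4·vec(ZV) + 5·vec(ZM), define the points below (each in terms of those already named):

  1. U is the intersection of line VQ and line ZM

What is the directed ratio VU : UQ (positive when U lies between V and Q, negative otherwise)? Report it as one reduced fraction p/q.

VU:UQ = -1/4

Assign Z = (0, 0), V = (1, 0), M = (0, 1), Q = (4, 5) — the answer is frame-independent, so this choice is without loss of generality.
1. U is the intersection of line VQ and line ZM ⇒ U = (0, -5/3)
U = V + t·(Q−V) with t = -1/3, so VU:UQ = t:(1−t) = -1/3:4/3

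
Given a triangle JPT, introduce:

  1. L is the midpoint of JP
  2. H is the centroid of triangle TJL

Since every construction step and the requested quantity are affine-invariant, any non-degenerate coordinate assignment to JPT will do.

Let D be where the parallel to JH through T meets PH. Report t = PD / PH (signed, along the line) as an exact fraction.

t = 3/2

Set J = (0, 0), P = (1, 0), T = (0, 1); any affine frame gives the same invariant.
1. L is the midpoint of JP ⇒ L = (1/2, 0)
2. H is the centroid of triangle TJL ⇒ H = (1/6, 1/3)
through T parallel to JH: direction (1/6, 1/3); meets PH at D = (-1/4, 1/2)
D = P + t·(H−P) with t = 3/2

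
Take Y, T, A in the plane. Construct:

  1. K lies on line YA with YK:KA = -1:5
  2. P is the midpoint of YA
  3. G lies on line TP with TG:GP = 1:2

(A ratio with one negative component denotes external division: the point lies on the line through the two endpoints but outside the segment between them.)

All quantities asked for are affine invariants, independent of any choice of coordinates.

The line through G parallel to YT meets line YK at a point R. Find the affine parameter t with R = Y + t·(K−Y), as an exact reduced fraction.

Assign Y = (0, 0), T = (1, 0), A = (0, 1) — the answer is frame-independent, so this choice is without loss of generality.
1. K lies on line YA with YK:KA = -1:5 ⇒ K = (0, -1/4)
2. P is the midpoint of YA ⇒ P = (0, 1/2)
3. G lies on line TP with TG:GP = 1:2 ⇒ G = (2/3, 1/6)
through G parallel to YT: direction (1, 0); meets YK at R = (0, 1/6)
R = Y + t·(K−Y) with t = -2/3

t = -2/3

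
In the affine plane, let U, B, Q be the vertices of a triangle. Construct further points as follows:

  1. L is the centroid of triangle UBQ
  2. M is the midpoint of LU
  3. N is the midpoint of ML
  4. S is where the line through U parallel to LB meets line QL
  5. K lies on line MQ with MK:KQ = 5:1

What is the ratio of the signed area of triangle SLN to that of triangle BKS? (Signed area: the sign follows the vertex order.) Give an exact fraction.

[SLN]:[BKS] = 3/22

Set U = (0, 0), B = (1, 0), Q = (0, 1); any affine frame gives the same invariant.
1. L is the centroid of triangle UBQ ⇒ L = (1/3, 1/3)
2. M is the midpoint of LU ⇒ M = (1/6, 1/6)
3. N is the midpoint of ML ⇒ N = (1/4, 1/4)
4. S is where the line through U parallel to LB meets line QL ⇒ S = (2/3, -1/3)
5. K lies on line MQ with MK:KQ = 5:1 ⇒ K = (1/36, 31/36)
2·[SLN] = 1/12, 2·[BKS] = 11/18
[SLN]:[BKS] = 1/12:11/18 = 3/22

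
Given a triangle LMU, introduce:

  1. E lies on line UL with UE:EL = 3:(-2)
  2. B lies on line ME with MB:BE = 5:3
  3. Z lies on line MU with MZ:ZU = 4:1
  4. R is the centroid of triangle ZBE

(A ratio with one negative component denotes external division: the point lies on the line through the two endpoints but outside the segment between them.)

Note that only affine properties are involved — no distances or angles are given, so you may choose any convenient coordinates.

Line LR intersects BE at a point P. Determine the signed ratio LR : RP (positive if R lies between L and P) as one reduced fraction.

LR:RP = 3/2

Set L = (0, 0), M = (1, 0), U = (0, 1); any affine frame gives the same invariant.
1. E lies on line UL with UE:EL = 3:(-2) ⇒ E = (0, -2)
2. B lies on line ME with MB:BE = 5:3 ⇒ B = (3/8, -5/4)
3. Z lies on line MU with MZ:ZU = 4:1 ⇒ Z = (1/5, 4/5)
4. R is the centroid of triangle ZBE ⇒ R = (23/120, -49/60)
line LR meets BE at P = (23/72, -49/36)
R = L + t·(P−L) with t = 3/5, so LR:RP = 3/5:2/5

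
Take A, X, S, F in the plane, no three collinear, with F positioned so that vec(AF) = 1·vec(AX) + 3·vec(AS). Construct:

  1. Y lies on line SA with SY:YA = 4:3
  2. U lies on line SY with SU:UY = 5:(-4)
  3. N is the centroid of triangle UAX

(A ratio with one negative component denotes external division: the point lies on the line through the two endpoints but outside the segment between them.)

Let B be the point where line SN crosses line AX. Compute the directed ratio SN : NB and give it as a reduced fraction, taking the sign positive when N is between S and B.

SN:NB = -34/13

Choose coordinates A = (0, 0), X = (1, 0), S = (0, 1), F = (1, 3).
1. Y lies on line SA with SY:YA = 4:3 ⇒ Y = (0, 3/7)
2. U lies on line SY with SU:UY = 5:(-4) ⇒ U = (0, -13/7)
3. N is the centroid of triangle UAX ⇒ N = (1/3, -13/21)
line SN meets AX at B = (7/34, 0)
N = S + t·(B−S) with t = 34/21, so SN:NB = 34/21:-13/21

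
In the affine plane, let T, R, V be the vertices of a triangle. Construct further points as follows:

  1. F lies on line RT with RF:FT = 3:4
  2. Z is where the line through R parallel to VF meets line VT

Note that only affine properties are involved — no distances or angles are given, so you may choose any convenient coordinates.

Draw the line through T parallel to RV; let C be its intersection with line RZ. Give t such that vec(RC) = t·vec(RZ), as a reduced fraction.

Work in coordinates with T = (0, 0), R = (1, 0), V = (0, 1).
1. F lies on line RT with RF:FT = 3:4 ⇒ F = (4/7, 0)
2. Z is where the line through R parallel to VF meets line VT ⇒ Z = (0, 7/4)
through T parallel to RV: direction (-1, 1); meets RZ at C = (7/3, -7/3)
C = R + t·(Z−R) with t = -4/3

t = -4/3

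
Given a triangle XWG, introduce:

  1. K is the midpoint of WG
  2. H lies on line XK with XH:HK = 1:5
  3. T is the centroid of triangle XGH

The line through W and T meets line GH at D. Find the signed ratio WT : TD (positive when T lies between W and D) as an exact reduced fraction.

Work in coordinates with X = (0, 0), W = (1, 0), G = (0, 1).
1. K is the midpoint of WG ⇒ K = (1/2, 1/2)
2. H lies on line XK with XH:HK = 1:5 ⇒ H = (1/12, 1/12)
3. T is the centroid of triangle XGH ⇒ T = (1/36, 13/36)
line WT meets GH at D = (11/186, 65/186)
T = W + t·(D−W) with t = 31/30, so WT:TD = 31/30:-1/30

WT:TD = -31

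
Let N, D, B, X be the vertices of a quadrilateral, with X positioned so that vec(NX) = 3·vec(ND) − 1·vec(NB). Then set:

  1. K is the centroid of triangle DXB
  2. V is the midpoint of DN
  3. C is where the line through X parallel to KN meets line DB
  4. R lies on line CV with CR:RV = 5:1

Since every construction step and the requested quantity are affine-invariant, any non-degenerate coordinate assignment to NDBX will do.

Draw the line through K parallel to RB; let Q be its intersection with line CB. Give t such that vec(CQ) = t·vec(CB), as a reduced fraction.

Work in coordinates with N = (0, 0), D = (1, 0), B = (0, 1), X = (3, -1).
1. K is the centroid of triangle DXB ⇒ K = (4/3, 0)
2. V is the midpoint of DN ⇒ V = (1/2, 0)
3. C is where the line through X parallel to KN meets line DB ⇒ C = (2, -1)
4. R lies on line CV with CR:RV = 5:1 ⇒ R = (3/4, -1/6)
through K parallel to RB: direction (-3/4, 7/6); meets CB at Q = (29/15, -14/15)
Q = C + t·(B−C) with t = 1/30

t = 1/30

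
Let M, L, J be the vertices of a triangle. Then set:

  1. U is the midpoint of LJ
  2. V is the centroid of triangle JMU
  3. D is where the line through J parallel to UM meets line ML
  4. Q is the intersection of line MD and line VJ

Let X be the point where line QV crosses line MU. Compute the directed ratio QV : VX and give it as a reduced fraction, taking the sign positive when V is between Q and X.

Choose coordinates M = (0, 0), L = (1, 0), J = (0, 1).
1. U is the midpoint of LJ ⇒ U = (1/2, 1/2)
2. V is the centroid of triangle JMU ⇒ V = (1/6, 1/2)
3. D is where the line through J parallel to UM meets line ML ⇒ D = (-1, 0)
4. Q is the intersection of line MD and line VJ ⇒ Q = (1/3, 0)
line QV meets MU at X = (1/4, 1/4)
V = Q + t·(X−Q) with t = 2, so QV:VX = 2:-1

QV:VX = -2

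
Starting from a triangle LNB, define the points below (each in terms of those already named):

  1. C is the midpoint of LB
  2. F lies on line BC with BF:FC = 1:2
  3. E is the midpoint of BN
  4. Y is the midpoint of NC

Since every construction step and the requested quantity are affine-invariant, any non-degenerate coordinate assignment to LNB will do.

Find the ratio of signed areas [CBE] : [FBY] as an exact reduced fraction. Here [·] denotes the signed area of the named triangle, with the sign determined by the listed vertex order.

[CBE]:[FBY] = 3

Assign L = (0, 0), N = (1, 0), B = (0, 1) — the answer is frame-independent, so this choice is without loss of generality.
1. C is the midpoint of LB ⇒ C = (0, 1/2)
2. F lies on line BC with BF:FC = 1:2 ⇒ F = (0, 5/6)
3. E is the midpoint of BN ⇒ E = (1/2, 1/2)
4. Y is the midpoint of NC ⇒ Y = (1/2, 1/4)
2·[CBE] = -1/4, 2·[FBY] = -1/12
[CBE]:[FBY] = -1/4:-1/12 = 3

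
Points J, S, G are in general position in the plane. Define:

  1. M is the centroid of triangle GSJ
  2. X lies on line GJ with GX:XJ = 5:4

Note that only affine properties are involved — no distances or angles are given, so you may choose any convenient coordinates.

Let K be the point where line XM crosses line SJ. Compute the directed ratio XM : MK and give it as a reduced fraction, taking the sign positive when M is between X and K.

Assign J = (0, 0), S = (1, 0), G = (0, 1) — the answer is frame-independent, so this choice is without loss of generality.
1. M is the centroid of triangle GSJ ⇒ M = (1/3, 1/3)
2. X lies on line GJ with GX:XJ = 5:4 ⇒ X = (0, 4/9)
line XM meets SJ at K = (4/3, 0)
M = X + t·(K−X) with t = 1/4, so XM:MK = 1/4:3/4

XM:MK = 1/3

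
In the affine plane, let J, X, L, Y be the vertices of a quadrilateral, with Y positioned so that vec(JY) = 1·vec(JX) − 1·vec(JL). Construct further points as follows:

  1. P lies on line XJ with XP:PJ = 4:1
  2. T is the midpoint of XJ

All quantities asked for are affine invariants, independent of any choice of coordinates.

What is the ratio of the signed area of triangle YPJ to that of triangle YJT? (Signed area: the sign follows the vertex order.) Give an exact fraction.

[YPJ]:[YJT] = -2/5

Choose coordinates J = (0, 0), X = (1, 0), L = (0, 1), Y = (1, -1).
1. P lies on line XJ with XP:PJ = 4:1 ⇒ P = (1/5, 0)
2. T is the midpoint of XJ ⇒ T = (1/2, 0)
2·[YPJ] = 1/5, 2·[YJT] = -1/2
[YPJ]:[YJT] = 1/5:-1/2 = -2/5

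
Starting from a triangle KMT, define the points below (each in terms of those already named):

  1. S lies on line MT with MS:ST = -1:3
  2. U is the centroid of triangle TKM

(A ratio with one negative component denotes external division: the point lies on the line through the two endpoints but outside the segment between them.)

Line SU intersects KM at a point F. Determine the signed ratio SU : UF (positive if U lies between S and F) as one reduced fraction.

SU:UF = -5/2

Work in coordinates with K = (0, 0), M = (1, 0), T = (0, 1).
1. S lies on line MT with MS:ST = -1:3 ⇒ S = (3/2, -1/2)
2. U is the centroid of triangle TKM ⇒ U = (1/3, 1/3)
line SU meets KM at F = (4/5, 0)
U = S + t·(F−S) with t = 5/3, so SU:UF = 5/3:-2/3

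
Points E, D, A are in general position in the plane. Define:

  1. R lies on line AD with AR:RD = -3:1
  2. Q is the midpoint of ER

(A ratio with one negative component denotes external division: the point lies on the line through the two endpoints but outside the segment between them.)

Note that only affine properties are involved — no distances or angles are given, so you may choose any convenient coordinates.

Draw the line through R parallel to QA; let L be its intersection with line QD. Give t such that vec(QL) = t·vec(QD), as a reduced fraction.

Choose coordinates E = (0, 0), D = (1, 0), A = (0, 1).
1. R lies on line AD with AR:RD = -3:1 ⇒ R = (3/2, -1/2)
2. Q is the midpoint of ER ⇒ Q = (3/4, -1/4)
through R parallel to QA: direction (-3/4, 5/4); meets QD at L = (9/8, 1/8)
L = Q + t·(D−Q) with t = 3/2

t = 3/2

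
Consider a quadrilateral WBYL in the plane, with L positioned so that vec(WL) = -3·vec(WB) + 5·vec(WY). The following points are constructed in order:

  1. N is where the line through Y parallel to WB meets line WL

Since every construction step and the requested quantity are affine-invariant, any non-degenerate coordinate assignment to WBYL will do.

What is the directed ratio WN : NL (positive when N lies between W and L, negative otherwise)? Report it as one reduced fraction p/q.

WN:NL = 1/4

Set W = (0, 0), B = (1, 0), Y = (0, 1), L = (-3, 5); any affine frame gives the same invariant.
1. N is where the line through Y parallel to WB meets line WL ⇒ N = (-3/5, 1)
N = W + t·(L−W) with t = 1/5, so WN:NL = t:(1−t) = 1/5:4/5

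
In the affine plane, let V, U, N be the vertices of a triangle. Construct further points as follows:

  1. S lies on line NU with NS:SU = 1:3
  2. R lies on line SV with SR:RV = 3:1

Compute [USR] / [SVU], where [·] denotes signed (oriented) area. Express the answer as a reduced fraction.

[USR]:[SVU] = 3/4

Choose coordinates V = (0, 0), U = (1, 0), N = (0, 1).
1. S lies on line NU with NS:SU = 1:3 ⇒ S = (1/4, 3/4)
2. R lies on line SV with SR:RV = 3:1 ⇒ R = (1/16, 3/16)
2·[USR] = 9/16, 2·[SVU] = 3/4
[USR]:[SVU] = 9/16:3/4 = 3/4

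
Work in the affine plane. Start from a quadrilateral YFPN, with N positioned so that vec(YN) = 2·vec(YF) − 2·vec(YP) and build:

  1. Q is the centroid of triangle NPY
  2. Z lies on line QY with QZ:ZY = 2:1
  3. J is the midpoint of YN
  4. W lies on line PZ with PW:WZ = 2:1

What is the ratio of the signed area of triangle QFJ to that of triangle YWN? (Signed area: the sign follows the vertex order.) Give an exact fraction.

Choose coordinates Y = (0, 0), F = (1, 0), P = (0, 1), N = (2, -2).
1. Q is the centroid of triangle NPY ⇒ Q = (2/3, -1/3)
2. Z lies on line QY with QZ:ZY = 2:1 ⇒ Z = (2/9, -1/9)
3. J is the midpoint of YN ⇒ J = (1, -1)
4. W lies on line PZ with PW:WZ = 2:1 ⇒ W = (4/27, 7/27)
2·[QFJ] = -1/3, 2·[YWN] = -22/27
[QFJ]:[YWN] = -1/3:-22/27 = 9/22

[QFJ]:[YWN] = 9/22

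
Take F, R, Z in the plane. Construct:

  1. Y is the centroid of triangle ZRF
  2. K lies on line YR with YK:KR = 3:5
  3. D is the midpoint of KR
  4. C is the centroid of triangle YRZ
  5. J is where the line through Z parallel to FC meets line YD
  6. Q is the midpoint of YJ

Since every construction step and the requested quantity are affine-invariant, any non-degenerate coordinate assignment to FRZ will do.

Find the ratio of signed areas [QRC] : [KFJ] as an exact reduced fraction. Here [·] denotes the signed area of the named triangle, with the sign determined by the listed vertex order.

Assign F = (0, 0), R = (1, 0), Z = (0, 1) — the answer is frame-independent, so this choice is without loss of generality.
1. Y is the centroid of triangle ZRF ⇒ Y = (1/3, 1/3)
2. K lies on line YR with YK:KR = 3:5 ⇒ K = (7/12, 5/24)
3. D is the midpoint of KR ⇒ D = (19/24, 5/48)
4. C is the centroid of triangle YRZ ⇒ C = (4/9, 4/9)
5. J is where the line through Z parallel to FC meets line YD ⇒ J = (-1/3, 2/3)
6. Q is the midpoint of YJ ⇒ Q = (0, 1/2)
2·[QRC] = 1/6, 2·[KFJ] = -11/24
[QRC]:[KFJ] = 1/6:-11/24 = -4/11

[QRC]:[KFJ] = -4/11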